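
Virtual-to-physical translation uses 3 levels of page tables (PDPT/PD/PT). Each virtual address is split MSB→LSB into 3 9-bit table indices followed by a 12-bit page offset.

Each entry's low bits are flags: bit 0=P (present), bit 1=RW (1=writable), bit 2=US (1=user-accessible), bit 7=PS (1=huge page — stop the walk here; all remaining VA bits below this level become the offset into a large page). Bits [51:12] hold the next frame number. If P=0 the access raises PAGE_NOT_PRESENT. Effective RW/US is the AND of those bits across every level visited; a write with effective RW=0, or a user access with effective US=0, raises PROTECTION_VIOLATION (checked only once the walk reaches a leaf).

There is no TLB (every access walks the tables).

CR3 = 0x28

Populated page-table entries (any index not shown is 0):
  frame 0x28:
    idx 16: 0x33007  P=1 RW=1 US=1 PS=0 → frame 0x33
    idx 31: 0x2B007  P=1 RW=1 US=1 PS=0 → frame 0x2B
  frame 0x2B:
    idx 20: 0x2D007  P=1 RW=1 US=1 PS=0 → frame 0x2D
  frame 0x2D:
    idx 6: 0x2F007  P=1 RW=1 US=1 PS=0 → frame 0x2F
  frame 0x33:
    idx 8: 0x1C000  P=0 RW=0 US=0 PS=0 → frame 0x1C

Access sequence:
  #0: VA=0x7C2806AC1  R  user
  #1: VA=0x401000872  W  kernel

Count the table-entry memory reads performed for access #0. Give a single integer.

Per-access translation:
#0 VA=0x7C2806AC1 (r,user):
  [0] read 0x28 idx=31: raw=0x2B007 flags P=1 W=1 U=1 S=0
  [1] read 0x2B idx=20: raw=0x2D007 flags P=1 W=1 U=1 S=0
  [2] read 0x2D idx=6: raw=0x2F007 flags P=1 W=1 U=1 S=0
  ✓ 0x2FAC1  — 3 lookups
#1 VA=0x401000872 (w,kernel):
  [0] read 0x28 idx=16: raw=0x33007 flags P=1 W=1 U=1 S=0
  [1] read 0x33 idx=8: raw=0x1C000 flags P=0 W=0 U=0 S=0
  → PAGE_NOT_PRESENT  (2 entries read)

Entries read for #0: 3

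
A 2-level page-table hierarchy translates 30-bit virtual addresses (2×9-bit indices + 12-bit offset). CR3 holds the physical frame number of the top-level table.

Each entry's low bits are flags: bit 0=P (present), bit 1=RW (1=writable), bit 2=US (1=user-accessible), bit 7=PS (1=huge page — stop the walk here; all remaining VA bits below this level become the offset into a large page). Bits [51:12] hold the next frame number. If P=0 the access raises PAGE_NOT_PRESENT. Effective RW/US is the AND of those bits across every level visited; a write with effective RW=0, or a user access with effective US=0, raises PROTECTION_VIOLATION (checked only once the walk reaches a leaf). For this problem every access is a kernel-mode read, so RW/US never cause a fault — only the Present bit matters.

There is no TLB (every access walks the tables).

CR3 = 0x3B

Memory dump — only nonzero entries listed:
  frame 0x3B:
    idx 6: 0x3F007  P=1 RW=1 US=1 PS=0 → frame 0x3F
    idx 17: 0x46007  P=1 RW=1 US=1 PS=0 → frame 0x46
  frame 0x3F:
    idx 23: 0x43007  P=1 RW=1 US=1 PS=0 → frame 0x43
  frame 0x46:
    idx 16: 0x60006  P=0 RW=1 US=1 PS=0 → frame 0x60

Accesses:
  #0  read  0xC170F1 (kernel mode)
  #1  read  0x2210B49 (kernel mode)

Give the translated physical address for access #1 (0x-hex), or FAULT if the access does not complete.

Trace:
#0 VA=0xC170F1 (r,kernel):
  L0: frame=0x3B idx=6 entry=0x3F007 [P=1 RW=1 US=1 PS=0]
  L1: frame=0x3F idx=23 entry=0x43007 [P=1 RW=1 US=1 PS=0]
  ✓ 0x430F1  — 2 lookups
#1 VA=0x2210B49 (r,kernel):
  L0: frame=0x3B idx=17 entry=0x46007 [P=1 RW=1 US=1 PS=0]
  L1: frame=0x46 idx=16 entry=0x60006 [P=0 RW=1 US=1 PS=0]
  → PAGE_NOT_PRESENT  (2 entries read)

Access #1 PA: FAULT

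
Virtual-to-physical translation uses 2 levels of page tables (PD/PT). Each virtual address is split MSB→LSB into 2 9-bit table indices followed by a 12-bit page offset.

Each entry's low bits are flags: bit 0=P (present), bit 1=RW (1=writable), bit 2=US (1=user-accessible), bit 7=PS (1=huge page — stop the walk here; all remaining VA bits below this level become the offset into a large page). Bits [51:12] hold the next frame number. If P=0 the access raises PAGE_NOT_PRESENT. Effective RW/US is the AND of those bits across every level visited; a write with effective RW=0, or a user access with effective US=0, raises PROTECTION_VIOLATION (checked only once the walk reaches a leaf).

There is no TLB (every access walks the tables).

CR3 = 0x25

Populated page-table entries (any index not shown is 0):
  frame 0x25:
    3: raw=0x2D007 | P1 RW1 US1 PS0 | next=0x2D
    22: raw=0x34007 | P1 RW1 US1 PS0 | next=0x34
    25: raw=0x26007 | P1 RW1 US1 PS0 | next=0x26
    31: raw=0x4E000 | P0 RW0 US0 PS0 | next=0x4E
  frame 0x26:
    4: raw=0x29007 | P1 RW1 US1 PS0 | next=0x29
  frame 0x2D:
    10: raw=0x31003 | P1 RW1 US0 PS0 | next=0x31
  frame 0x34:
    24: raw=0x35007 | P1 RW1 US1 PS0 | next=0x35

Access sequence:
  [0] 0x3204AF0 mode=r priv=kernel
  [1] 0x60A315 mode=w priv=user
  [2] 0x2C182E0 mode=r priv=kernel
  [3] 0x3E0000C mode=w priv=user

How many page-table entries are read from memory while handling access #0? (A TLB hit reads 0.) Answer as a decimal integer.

Per-access translation:
#0 VA=0x3204AF0 (r,kernel):
  [0] read 0x25 idx=25: raw=0x26007 flags P=1 W=1 U=1 S=0
  [1] read 0x26 idx=4: raw=0x29007 flags P=1 W=1 U=1 S=0
  ✓ 0x29AF0  — 2 lookups
#1 VA=0x60A315 (w,user):
  [0] read 0x25 idx=3: raw=0x2D007 flags P=1 W=1 U=1 S=0
  [1] read 0x2D idx=10: raw=0x31003 flags P=1 W=1 U=0 S=0
  ✗ PROTECTION_VIOLATION  [2 reads]
#2 VA=0x2C182E0 (r,kernel):
  [0] read 0x25 idx=22: raw=0x34007 flags P=1 W=1 U=1 S=0
  [1] read 0x34 idx=24: raw=0x35007 flags P=1 W=1 U=1 S=0
  ✓ 0x352E0  — 2 lookups
#3 VA=0x3E0000C (w,user):
  [0] read 0x25 idx=31: raw=0x4E000 flags P=0 W=0 U=0 S=0
  ✗ PAGE_NOT_PRESENT  [1 reads]

Entries read for #0: 2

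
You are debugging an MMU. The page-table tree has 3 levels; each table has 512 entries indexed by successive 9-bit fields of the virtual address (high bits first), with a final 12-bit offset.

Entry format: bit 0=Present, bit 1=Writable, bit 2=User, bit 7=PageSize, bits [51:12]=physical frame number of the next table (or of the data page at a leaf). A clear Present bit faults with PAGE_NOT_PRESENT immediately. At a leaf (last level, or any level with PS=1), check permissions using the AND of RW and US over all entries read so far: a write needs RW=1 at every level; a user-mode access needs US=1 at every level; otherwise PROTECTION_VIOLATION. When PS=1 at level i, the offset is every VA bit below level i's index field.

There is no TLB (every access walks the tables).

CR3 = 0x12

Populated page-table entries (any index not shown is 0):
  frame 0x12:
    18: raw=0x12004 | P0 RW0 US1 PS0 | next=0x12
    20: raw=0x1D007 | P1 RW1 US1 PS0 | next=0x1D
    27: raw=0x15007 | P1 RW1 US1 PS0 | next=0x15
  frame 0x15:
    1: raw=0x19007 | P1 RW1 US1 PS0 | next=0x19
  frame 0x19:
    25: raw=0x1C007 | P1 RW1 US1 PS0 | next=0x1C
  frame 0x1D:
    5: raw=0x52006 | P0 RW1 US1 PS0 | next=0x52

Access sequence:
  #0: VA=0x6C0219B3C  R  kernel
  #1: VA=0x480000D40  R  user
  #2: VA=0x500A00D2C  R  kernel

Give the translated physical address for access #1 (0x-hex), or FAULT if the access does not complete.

Trace:
#0 VA=0x6C0219B3C (r,kernel):
  [0] read 0x12 idx=27: raw=0x15007 flags P=1 W=1 U=1 S=0
  [1] read 0x15 idx=1: raw=0x19007 flags P=1 W=1 U=1 S=0
  [2] read 0x19 idx=25: raw=0x1C007 flags P=1 W=1 U=1 S=0
  → PA=0x1CB3C  (3 entries read)
#1 VA=0x480000D40 (r,user):
  [0] read 0x12 idx=18: raw=0x12004 flags P=0 W=0 U=1 S=0
  → PAGE_NOT_PRESENT  (1 entries read)
#2 VA=0x500A00D2C (r,kernel):
  [0] read 0x12 idx=20: raw=0x1D007 flags P=1 W=1 U=1 S=0
  [1] read 0x1D idx=5: raw=0x52006 flags P=0 W=1 U=1 S=0
  → PAGE_NOT_PRESENT  (2 entries read)

Access #1 PA: FAULT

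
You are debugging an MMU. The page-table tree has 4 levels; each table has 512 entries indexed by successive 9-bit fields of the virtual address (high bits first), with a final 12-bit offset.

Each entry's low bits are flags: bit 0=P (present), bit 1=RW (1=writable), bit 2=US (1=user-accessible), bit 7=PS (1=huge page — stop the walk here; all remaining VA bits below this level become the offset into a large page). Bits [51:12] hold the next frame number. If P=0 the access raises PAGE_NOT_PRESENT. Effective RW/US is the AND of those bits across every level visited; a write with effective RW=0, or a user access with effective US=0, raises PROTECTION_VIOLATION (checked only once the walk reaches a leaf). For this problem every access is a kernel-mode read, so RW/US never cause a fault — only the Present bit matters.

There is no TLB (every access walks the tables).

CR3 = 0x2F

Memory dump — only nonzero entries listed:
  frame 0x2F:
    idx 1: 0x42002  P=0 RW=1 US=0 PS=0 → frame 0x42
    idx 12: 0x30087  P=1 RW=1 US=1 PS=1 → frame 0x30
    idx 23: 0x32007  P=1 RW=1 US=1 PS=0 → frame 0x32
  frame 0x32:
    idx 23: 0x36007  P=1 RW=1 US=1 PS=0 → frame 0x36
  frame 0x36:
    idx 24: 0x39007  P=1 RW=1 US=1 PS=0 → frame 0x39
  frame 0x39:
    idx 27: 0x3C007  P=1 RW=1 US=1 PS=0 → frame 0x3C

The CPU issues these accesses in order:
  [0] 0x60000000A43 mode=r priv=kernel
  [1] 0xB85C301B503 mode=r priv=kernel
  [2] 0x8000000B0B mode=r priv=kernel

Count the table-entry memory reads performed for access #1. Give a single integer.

Walk each access:
#0 VA=0x60000000A43 (r,kernel):
  L0: frame=0x2F idx=12 entry=0x30087 [P=1 RW=1 US=1 PS=1]
  ⇒ phys 0x30A43 (huge @L0)  [1 reads]
#1 VA=0xB85C301B503 (r,kernel):
  L0: frame=0x2F idx=23 entry=0x32007 [P=1 RW=1 US=1 PS=0]
  L1: frame=0x32 idx=23 entry=0x36007 [P=1 RW=1 US=1 PS=0]
  L2: frame=0x36 idx=24 entry=0x39007 [P=1 RW=1 US=1 PS=0]
  L3: frame=0x39 idx=27 entry=0x3C007 [P=1 RW=1 US=1 PS=0]
  ⇒ phys 0x3C503  [4 reads]
#2 VA=0x8000000B0B (r,kernel):
  L0: frame=0x2F idx=1 entry=0x42002 [P=0 RW=1 US=0 PS=0]
  ✗ PAGE_NOT_PRESENT  [1 reads]

Entries read for #1: 4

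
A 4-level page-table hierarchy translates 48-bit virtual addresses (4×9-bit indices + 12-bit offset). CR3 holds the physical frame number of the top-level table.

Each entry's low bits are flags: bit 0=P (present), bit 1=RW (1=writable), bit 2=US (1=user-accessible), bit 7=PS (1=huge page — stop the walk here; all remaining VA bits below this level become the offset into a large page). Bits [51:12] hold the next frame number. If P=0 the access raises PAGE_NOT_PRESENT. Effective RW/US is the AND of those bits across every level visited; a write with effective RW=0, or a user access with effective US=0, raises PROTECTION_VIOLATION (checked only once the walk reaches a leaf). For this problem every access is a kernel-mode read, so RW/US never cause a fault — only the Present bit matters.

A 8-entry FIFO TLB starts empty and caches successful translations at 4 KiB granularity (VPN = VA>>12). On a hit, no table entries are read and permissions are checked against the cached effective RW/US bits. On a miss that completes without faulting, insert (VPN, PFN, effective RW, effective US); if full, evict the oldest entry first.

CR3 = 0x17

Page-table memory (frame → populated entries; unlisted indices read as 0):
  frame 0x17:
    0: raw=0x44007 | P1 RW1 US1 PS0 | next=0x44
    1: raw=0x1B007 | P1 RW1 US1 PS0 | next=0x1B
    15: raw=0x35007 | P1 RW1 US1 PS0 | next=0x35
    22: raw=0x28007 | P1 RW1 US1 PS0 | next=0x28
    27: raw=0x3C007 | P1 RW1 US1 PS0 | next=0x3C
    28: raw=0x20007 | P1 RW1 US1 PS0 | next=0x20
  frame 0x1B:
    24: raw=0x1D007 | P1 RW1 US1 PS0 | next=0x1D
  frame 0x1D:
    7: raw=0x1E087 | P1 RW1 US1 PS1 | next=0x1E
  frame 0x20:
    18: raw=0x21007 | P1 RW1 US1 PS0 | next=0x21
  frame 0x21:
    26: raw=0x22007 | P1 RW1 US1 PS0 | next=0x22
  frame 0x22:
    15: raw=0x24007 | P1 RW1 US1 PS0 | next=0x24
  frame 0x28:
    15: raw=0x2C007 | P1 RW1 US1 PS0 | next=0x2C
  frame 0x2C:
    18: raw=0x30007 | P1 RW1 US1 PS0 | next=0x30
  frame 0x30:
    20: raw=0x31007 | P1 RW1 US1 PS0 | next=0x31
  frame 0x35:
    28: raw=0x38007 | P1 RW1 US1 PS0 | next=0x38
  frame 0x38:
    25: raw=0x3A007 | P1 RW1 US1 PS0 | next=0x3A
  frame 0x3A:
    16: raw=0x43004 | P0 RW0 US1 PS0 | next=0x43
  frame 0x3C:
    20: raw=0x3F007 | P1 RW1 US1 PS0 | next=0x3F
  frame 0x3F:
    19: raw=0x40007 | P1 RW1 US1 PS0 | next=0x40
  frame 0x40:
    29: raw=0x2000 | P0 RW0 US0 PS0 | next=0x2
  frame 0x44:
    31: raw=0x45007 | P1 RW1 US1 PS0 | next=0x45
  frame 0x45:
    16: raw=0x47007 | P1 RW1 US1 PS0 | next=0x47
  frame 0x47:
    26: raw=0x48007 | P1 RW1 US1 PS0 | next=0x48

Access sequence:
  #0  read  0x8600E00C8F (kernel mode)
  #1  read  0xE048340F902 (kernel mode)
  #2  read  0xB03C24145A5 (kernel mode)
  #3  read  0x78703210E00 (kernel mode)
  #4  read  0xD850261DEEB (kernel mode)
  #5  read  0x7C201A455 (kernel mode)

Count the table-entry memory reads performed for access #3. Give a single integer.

Walk each access:
#0 VA=0x8600E00C8F (r,kernel):
  L0: frame=0x17 idx=1 entry=0x1B007 [P=1 RW=1 US=1 PS=0]
  L1: frame=0x1B idx=24 entry=0x1D007 [P=1 RW=1 US=1 PS=0]
  L2: frame=0x1D idx=7 entry=0x1E087 [P=1 RW=1 US=1 PS=1]
  ⇒ phys 0x1EC8F (huge @L2)  [3 reads]
#1 VA=0xE048340F902 (r,kernel):
  L0: frame=0x17 idx=28 entry=0x20007 [P=1 RW=1 US=1 PS=0]
  L1: frame=0x20 idx=18 entry=0x21007 [P=1 RW=1 US=1 PS=0]
  L2: frame=0x21 idx=26 entry=0x22007 [P=1 RW=1 US=1 PS=0]
  L3: frame=0x22 idx=15 entry=0x24007 [P=1 RW=1 US=1 PS=0]
  ⇒ phys 0x24902  [4 reads]
#2 VA=0xB03C24145A5 (r,kernel):
  L0: frame=0x17 idx=22 entry=0x28007 [P=1 RW=1 US=1 PS=0]
  L1: frame=0x28 idx=15 entry=0x2C007 [P=1 RW=1 US=1 PS=0]
  L2: frame=0x2C idx=18 entry=0x30007 [P=1 RW=1 US=1 PS=0]
  L3: frame=0x30 idx=20 entry=0x31007 [P=1 RW=1 US=1 PS=0]
  ⇒ phys 0x315A5  [4 reads]
#3 VA=0x78703210E00 (r,kernel):
  L0: frame=0x17 idx=15 entry=0x35007 [P=1 RW=1 US=1 PS=0]
  L1: frame=0x35 idx=28 entry=0x38007 [P=1 RW=1 US=1 PS=0]
  L2: frame=0x38 idx=25 entry=0x3A007 [P=1 RW=1 US=1 PS=0]
  L3: frame=0x3A idx=16 entry=0x43004 [P=0 RW=0 US=1 PS=0]
  ⇒ fault: PAGE_NOT_PRESENT  — 4 lookups
#4 VA=0xD850261DEEB (r,kernel):
  L0: frame=0x17 idx=27 entry=0x3C007 [P=1 RW=1 US=1 PS=0]
  L1: frame=0x3C idx=20 entry=0x3F007 [P=1 RW=1 US=1 PS=0]
  L2: frame=0x3F idx=19 entry=0x40007 [P=1 RW=1 US=1 PS=0]
  L3: frame=0x40 idx=29 entry=0x2000 [P=0 RW=0 US=0 PS=0]
  ⇒ fault: PAGE_NOT_PRESENT  — 4 lookups
#5 VA=0x7C201A455 (r,kernel):
  L0: frame=0x17 idx=0 entry=0x44007 [P=1 RW=1 US=1 PS=0]
  L1: frame=0x44 idx=31 entry=0x45007 [P=1 RW=1 US=1 PS=0]
  L2: frame=0x45 idx=16 entry=0x47007 [P=1 RW=1 US=1 PS=0]
  L3: frame=0x47 idx=26 entry=0x48007 [P=1 RW=1 US=1 PS=0]
  ⇒ phys 0x48455  [4 reads]

Entries read for #3: 4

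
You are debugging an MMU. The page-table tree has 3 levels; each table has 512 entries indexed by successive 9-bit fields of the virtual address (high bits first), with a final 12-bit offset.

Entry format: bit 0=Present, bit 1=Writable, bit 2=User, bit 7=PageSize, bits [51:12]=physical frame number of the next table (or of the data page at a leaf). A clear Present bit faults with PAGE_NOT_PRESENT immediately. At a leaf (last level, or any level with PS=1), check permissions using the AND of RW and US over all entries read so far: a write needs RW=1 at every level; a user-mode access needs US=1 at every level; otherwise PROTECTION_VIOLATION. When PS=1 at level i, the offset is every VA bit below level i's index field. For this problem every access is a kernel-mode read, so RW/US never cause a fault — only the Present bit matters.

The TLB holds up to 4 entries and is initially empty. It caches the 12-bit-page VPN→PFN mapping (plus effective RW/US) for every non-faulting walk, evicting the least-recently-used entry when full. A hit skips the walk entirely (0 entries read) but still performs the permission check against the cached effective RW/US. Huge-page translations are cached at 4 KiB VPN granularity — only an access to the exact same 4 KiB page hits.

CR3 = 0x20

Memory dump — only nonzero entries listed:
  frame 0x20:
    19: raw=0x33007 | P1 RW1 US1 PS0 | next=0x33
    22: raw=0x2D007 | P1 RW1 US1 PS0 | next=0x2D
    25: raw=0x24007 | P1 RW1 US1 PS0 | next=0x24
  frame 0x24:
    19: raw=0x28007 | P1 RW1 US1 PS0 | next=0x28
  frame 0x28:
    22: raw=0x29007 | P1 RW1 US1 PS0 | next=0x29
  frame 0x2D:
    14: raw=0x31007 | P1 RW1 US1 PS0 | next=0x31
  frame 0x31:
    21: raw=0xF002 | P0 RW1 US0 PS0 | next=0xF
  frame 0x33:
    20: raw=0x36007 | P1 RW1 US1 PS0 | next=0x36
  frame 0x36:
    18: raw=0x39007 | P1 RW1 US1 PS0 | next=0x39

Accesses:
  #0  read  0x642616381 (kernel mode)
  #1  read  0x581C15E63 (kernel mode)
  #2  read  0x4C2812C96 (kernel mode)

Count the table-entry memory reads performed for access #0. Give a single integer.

Per-access translation:
#0 VA=0x642616381 (r,kernel):
  [0] read 0x20 idx=25: raw=0x24007 flags P=1 W=1 U=1 S=0
  [1] read 0x24 idx=19: raw=0x28007 flags P=1 W=1 U=1 S=0
  [2] read 0x28 idx=22: raw=0x29007 flags P=1 W=1 U=1 S=0
  ✓ 0x29381  — 3 lookups
#1 VA=0x581C15E63 (r,kernel):
  [0] read 0x20 idx=22: raw=0x2D007 flags P=1 W=1 U=1 S=0
  [1] read 0x2D idx=14: raw=0x31007 flags P=1 W=1 U=1 S=0
  [2] read 0x31 idx=21: raw=0xF002 flags P=0 W=1 U=0 S=0
  → PAGE_NOT_PRESENT  (3 entries read)
#2 VA=0x4C2812C96 (r,kernel):
  [0] read 0x20 idx=19: raw=0x33007 flags P=1 W=1 U=1 S=0
  [1] read 0x33 idx=20: raw=0x36007 flags P=1 W=1 U=1 S=0
  [2] read 0x36 idx=18: raw=0x39007 flags P=1 W=1 U=1 S=0
  ✓ 0x39C96  — 3 lookups

Entries read for #0: 3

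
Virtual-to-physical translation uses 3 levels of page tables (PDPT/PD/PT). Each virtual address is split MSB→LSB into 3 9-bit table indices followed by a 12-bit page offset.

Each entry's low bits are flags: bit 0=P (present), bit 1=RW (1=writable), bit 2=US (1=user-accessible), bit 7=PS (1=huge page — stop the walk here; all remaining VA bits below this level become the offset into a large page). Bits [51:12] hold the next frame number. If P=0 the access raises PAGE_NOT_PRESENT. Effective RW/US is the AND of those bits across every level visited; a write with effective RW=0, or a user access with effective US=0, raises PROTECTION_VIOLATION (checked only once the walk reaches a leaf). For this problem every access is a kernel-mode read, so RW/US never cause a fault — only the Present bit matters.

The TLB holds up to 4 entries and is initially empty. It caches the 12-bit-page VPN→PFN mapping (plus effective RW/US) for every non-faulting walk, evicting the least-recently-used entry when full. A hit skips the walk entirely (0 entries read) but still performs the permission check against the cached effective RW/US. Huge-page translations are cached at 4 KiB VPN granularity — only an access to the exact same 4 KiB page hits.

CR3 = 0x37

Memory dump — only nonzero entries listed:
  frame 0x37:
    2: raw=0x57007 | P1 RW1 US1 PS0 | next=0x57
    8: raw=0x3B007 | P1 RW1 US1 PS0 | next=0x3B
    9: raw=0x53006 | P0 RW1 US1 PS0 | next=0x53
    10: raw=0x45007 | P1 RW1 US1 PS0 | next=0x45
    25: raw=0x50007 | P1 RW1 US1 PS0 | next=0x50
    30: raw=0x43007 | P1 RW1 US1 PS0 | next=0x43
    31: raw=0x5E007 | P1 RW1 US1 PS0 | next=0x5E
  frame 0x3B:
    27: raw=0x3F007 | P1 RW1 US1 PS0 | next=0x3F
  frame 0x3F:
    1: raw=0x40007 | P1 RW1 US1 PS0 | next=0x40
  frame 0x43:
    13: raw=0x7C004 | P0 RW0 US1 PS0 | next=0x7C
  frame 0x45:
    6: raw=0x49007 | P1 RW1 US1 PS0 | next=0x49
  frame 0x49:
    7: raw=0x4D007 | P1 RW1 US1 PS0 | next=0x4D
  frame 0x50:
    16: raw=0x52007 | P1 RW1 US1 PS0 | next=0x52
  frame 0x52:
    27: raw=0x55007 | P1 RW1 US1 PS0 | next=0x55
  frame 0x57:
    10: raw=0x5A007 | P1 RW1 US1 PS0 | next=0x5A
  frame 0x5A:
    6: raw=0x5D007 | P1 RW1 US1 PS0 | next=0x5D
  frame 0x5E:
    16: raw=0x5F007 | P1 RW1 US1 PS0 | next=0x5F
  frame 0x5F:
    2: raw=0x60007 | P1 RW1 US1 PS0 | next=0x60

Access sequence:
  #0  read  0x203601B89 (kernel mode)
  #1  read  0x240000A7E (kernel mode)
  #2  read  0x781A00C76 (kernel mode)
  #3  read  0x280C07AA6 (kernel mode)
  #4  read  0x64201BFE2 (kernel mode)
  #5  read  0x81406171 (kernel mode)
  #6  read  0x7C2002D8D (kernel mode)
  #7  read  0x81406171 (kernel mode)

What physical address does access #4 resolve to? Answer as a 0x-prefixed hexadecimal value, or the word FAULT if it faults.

Per-access translation:
#0 VA=0x203601B89 (r,kernel):
  lvl0: tbl 0x37, slot 8 ⇒ 0x3B007 (P1/RW1/US1/PS0)
  lvl1: tbl 0x3B, slot 27 ⇒ 0x3F007 (P1/RW1/US1/PS0)
  lvl2: tbl 0x3F, slot 1 ⇒ 0x40007 (P1/RW1/US1/PS0)
  ⇒ phys 0x40B89  [3 reads]
#1 VA=0x240000A7E (r,kernel):
  lvl0: tbl 0x37, slot 9 ⇒ 0x53006 (P0/RW1/US1/PS0)
  ⇒ fault: PAGE_NOT_PRESENT  — 1 lookups
#2 VA=0x781A00C76 (r,kernel):
  lvl0: tbl 0x37, slot 30 ⇒ 0x43007 (P1/RW1/US1/PS0)
  lvl1: tbl 0x43, slot 13 ⇒ 0x7C004 (P0/RW0/US1/PS0)
  ⇒ fault: PAGE_NOT_PRESENT  — 2 lookups
#3 VA=0x280C07AA6 (r,kernel):
  lvl0: tbl 0x37, slot 10 ⇒ 0x45007 (P1/RW1/US1/PS0)
  lvl1: tbl 0x45, slot 6 ⇒ 0x49007 (P1/RW1/US1/PS0)
  lvl2: tbl 0x49, slot 7 ⇒ 0x4D007 (P1/RW1/US1/PS0)
  ⇒ phys 0x4DAA6  [3 reads]
#4 VA=0x64201BFE2 (r,kernel):
  lvl0: tbl 0x37, slot 25 ⇒ 0x50007 (P1/RW1/US1/PS0)
  lvl1: tbl 0x50, slot 16 ⇒ 0x52007 (P1/RW1/US1/PS0)
  lvl2: tbl 0x52, slot 27 ⇒ 0x55007 (P1/RW1/US1/PS0)
  ⇒ phys 0x55FE2  [3 reads]
#5 VA=0x81406171 (r,kernel):
  lvl0: tbl 0x37, slot 2 ⇒ 0x57007 (P1/RW1/US1/PS0)
  lvl1: tbl 0x57, slot 10 ⇒ 0x5A007 (P1/RW1/US1/PS0)
  lvl2: tbl 0x5A, slot 6 ⇒ 0x5D007 (P1/RW1/US1/PS0)
  ⇒ phys 0x5D171  [3 reads]
#6 VA=0x7C2002D8D (r,kernel):
  lvl0: tbl 0x37, slot 31 ⇒ 0x5E007 (P1/RW1/US1/PS0)
  lvl1: tbl 0x5E, slot 16 ⇒ 0x5F007 (P1/RW1/US1/PS0)
  lvl2: tbl 0x5F, slot 2 ⇒ 0x60007 (P1/RW1/US1/PS0)
  ⇒ phys 0x60D8D  [3 reads]
#7 VA=0x81406171 (r,kernel):
  TLB hit vpn=0x81406 → PA=0x5D171

Access #4 PA: 0x55FE2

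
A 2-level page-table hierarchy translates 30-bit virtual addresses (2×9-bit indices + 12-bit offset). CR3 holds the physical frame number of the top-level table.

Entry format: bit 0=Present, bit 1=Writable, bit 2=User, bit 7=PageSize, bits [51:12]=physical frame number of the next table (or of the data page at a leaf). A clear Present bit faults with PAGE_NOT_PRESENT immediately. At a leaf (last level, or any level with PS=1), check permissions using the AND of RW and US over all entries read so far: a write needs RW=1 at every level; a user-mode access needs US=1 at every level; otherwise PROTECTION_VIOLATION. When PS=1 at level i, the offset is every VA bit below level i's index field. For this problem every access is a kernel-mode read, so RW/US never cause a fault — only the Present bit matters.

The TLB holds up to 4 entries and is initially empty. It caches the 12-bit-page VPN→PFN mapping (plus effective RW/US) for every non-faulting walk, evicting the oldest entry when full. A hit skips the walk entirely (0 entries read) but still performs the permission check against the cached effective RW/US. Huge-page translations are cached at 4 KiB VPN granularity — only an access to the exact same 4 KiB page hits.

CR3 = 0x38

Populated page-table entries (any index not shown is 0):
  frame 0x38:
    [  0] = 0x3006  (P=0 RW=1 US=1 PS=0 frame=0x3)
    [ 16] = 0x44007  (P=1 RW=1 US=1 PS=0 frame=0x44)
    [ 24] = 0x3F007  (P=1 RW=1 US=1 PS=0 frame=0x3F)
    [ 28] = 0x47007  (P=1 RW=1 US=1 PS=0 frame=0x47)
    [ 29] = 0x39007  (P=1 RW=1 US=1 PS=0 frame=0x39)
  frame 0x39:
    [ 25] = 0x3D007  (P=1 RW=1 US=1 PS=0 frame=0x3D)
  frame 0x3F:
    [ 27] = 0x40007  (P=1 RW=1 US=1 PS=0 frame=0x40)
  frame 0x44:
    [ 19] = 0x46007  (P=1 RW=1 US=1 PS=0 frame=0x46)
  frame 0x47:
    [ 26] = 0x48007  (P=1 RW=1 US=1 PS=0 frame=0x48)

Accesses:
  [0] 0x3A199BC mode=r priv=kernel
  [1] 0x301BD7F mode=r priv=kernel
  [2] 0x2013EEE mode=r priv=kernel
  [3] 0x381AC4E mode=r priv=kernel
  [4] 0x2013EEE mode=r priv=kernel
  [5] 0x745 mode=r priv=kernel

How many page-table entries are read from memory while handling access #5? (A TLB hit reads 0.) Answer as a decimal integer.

Walk each access:
#0 VA=0x3A199BC (r,kernel):
  lvl0: tbl 0x38, slot 29 ⇒ 0x39007 (P1/RW1/US1/PS0)
  lvl1: tbl 0x39, slot 25 ⇒ 0x3D007 (P1/RW1/US1/PS0)
  ✓ 0x3D9BC  — 2 lookups
#1 VA=0x301BD7F (r,kernel):
  lvl0: tbl 0x38, slot 24 ⇒ 0x3F007 (P1/RW1/US1/PS0)
  lvl1: tbl 0x3F, slot 27 ⇒ 0x40007 (P1/RW1/US1/PS0)
  ✓ 0x40D7F  — 2 lookups
#2 VA=0x2013EEE (r,kernel):
  lvl0: tbl 0x38, slot 16 ⇒ 0x44007 (P1/RW1/US1/PS0)
  lvl1: tbl 0x44, slot 19 ⇒ 0x46007 (P1/RW1/US1/PS0)
  ✓ 0x46EEE  — 2 lookups
#3 VA=0x381AC4E (r,kernel):
  lvl0: tbl 0x38, slot 28 ⇒ 0x47007 (P1/RW1/US1/PS0)
  lvl1: tbl 0x47, slot 26 ⇒ 0x48007 (P1/RW1/US1/PS0)
  ✓ 0x48C4E  — 2 lookups
#4 VA=0x2013EEE (r,kernel):
  TLB hit vpn=0x2013 → PA=0x46EEE
#5 VA=0x745 (r,kernel):
  lvl0: tbl 0x38, slot 0 ⇒ 0x3006 (P0/RW1/US1/PS0)
  → PAGE_NOT_PRESENT  (1 entries read)

Entries read for #5: 1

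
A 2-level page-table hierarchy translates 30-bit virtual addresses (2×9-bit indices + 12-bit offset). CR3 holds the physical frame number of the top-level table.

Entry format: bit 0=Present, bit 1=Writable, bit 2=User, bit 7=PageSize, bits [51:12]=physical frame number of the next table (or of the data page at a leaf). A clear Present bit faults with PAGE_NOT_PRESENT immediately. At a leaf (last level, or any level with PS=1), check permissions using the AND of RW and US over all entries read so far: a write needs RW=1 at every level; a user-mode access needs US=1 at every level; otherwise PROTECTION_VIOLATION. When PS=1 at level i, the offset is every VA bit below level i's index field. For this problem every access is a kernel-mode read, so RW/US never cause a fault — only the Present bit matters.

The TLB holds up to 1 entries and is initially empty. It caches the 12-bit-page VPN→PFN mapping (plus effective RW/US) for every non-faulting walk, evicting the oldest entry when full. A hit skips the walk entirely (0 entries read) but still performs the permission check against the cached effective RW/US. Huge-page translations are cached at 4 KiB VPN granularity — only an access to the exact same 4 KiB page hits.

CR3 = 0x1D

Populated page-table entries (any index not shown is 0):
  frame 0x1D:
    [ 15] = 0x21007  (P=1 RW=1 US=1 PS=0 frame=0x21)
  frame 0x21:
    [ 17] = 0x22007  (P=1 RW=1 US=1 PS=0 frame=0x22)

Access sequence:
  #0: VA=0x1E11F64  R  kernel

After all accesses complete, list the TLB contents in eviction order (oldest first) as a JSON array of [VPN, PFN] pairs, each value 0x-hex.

Per-access translation:
#0 VA=0x1E11F64 (r,kernel):
  [0] read 0x1D idx=15: raw=0x21007 flags P=1 W=1 U=1 S=0
  [1] read 0x21 idx=17: raw=0x22007 flags P=1 W=1 U=1 S=0
  → PA=0x22F64  (2 entries read)

TLB: [["0x1E11", "0x22"]]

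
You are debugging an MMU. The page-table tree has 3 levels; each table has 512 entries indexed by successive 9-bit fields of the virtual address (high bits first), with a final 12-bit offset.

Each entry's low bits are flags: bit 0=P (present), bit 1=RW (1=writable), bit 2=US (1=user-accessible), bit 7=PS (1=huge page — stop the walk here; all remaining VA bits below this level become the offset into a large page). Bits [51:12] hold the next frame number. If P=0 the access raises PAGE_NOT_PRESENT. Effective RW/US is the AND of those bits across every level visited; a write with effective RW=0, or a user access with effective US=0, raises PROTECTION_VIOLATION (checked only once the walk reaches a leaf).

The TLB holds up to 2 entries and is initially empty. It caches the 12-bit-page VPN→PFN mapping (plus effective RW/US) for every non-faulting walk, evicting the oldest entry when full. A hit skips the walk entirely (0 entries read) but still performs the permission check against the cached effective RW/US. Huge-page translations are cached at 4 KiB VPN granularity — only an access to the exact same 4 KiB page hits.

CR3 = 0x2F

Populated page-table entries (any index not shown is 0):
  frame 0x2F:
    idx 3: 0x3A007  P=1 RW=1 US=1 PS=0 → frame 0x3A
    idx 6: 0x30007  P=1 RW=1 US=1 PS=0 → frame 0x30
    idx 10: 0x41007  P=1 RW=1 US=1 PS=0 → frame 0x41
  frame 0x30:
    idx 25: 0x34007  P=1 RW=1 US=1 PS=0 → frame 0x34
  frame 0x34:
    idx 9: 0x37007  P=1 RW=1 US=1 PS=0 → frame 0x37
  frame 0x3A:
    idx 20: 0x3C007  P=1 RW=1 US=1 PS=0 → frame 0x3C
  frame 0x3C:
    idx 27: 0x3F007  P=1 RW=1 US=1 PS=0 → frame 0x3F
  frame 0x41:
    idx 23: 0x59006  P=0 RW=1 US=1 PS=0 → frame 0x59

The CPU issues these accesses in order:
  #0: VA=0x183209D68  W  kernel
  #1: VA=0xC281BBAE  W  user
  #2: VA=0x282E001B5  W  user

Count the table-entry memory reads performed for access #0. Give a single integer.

Per-access translation:
#0 VA=0x183209D68 (w,kernel):
  L0: frame=0x2F idx=6 entry=0x30007 [P=1 RW=1 US=1 PS=0]
  L1: frame=0x30 idx=25 entry=0x34007 [P=1 RW=1 US=1 PS=0]
  L2: frame=0x34 idx=9 entry=0x37007 [P=1 RW=1 US=1 PS=0]
  → PA=0x37D68  (3 entries read)
#1 VA=0xC281BBAE (w,user):
  L0: frame=0x2F idx=3 entry=0x3A007 [P=1 RW=1 US=1 PS=0]
  L1: frame=0x3A idx=20 entry=0x3C007 [P=1 RW=1 US=1 PS=0]
  L2: frame=0x3C idx=27 entry=0x3F007 [P=1 RW=1 US=1 PS=0]
  → PA=0x3FBAE  (3 entries read)
#2 VA=0x282E001B5 (w,user):
  L0: frame=0x2F idx=10 entry=0x41007 [P=1 RW=1 US=1 PS=0]
  L1: frame=0x41 idx=23 entry=0x59006 [P=0 RW=1 US=1 PS=0]
  ⇒ fault: PAGE_NOT_PRESENT  — 2 lookups

Entries read for #0: 3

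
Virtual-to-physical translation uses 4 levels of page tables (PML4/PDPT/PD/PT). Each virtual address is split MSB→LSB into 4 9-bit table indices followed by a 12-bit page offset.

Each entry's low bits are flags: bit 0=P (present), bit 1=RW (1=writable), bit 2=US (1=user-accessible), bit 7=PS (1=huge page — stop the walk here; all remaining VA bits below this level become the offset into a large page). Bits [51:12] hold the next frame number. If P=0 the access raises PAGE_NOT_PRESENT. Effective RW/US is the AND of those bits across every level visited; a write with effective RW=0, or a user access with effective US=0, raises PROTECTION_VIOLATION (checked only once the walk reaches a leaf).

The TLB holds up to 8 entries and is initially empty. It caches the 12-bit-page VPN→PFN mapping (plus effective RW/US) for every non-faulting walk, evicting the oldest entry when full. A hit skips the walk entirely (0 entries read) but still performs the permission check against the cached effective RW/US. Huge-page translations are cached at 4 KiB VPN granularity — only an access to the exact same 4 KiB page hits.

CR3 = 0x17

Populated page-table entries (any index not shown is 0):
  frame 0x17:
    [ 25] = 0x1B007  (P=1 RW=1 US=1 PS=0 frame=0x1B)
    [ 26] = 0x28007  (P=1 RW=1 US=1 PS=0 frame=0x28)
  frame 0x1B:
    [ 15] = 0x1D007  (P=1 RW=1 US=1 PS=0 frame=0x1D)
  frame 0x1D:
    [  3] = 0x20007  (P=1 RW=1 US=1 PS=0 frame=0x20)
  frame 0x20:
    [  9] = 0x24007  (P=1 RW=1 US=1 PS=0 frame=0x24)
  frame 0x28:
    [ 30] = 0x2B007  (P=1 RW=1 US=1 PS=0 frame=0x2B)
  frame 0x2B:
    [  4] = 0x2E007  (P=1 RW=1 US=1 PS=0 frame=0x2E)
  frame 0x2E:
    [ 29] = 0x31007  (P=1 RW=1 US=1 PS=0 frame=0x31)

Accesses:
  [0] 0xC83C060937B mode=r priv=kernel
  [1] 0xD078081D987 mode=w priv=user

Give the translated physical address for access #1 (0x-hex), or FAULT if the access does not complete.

Trace:
#0 VA=0xC83C060937B (r,kernel):
  L0 @0x17[25] → 0x1B007  P=1,RW=1,US=1,PS=0
  L1 @0x1B[15] → 0x1D007  P=1,RW=1,US=1,PS=0
  L2 @0x1D[3] → 0x20007  P=1,RW=1,US=1,PS=0
  L3 @0x20[9] → 0x24007  P=1,RW=1,US=1,PS=0
  → PA=0x2437B  (4 entries read)
#1 VA=0xD078081D987 (w,user):
  L0 @0x17[26] → 0x28007  P=1,RW=1,US=1,PS=0
  L1 @0x28[30] → 0x2B007  P=1,RW=1,US=1,PS=0
  L2 @0x2B[4] → 0x2E007  P=1,RW=1,US=1,PS=0
  L3 @0x2E[29] → 0x31007  P=1,RW=1,US=1,PS=0
  → PA=0x31987  (4 entries read)

Access #1 PA: 0x31987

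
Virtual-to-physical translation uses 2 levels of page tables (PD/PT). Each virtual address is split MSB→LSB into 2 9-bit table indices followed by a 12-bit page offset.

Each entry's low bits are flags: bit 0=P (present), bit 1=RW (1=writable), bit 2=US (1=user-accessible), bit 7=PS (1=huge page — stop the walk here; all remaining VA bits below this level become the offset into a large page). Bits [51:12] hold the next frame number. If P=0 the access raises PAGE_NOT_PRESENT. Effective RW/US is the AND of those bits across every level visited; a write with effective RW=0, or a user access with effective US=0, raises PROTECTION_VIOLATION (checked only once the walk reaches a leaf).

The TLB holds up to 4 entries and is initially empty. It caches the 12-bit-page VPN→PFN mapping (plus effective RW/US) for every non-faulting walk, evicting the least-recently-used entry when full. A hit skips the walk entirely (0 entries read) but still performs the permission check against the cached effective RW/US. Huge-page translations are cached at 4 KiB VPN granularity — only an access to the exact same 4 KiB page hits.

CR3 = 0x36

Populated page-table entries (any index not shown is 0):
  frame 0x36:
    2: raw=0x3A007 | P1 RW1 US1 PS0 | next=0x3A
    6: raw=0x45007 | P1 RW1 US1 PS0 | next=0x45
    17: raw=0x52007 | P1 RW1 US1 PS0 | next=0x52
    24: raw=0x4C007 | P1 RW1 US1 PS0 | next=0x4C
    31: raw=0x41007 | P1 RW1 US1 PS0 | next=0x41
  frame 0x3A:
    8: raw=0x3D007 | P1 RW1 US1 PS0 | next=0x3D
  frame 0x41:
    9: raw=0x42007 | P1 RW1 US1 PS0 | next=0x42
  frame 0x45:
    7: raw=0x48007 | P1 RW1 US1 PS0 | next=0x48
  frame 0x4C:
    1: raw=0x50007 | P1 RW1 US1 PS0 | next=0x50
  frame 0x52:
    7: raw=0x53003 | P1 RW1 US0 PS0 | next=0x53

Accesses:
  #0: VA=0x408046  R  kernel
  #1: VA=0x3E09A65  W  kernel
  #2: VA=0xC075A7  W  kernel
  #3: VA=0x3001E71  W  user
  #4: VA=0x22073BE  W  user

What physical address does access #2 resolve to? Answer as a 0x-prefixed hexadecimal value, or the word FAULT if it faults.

Walk each access:
#0 VA=0x408046 (r,kernel):
  lvl0: tbl 0x36, slot 2 ⇒ 0x3A007 (P1/RW1/US1/PS0)
  lvl1: tbl 0x3A, slot 8 ⇒ 0x3D007 (P1/RW1/US1/PS0)
  ✓ 0x3D046  — 2 lookups
#1 VA=0x3E09A65 (w,kernel):
  lvl0: tbl 0x36, slot 31 ⇒ 0x41007 (P1/RW1/US1/PS0)
  lvl1: tbl 0x41, slot 9 ⇒ 0x42007 (P1/RW1/US1/PS0)
  ✓ 0x42A65  — 2 lookups
#2 VA=0xC075A7 (w,kernel):
  lvl0: tbl 0x36, slot 6 ⇒ 0x45007 (P1/RW1/US1/PS0)
  lvl1: tbl 0x45, slot 7 ⇒ 0x48007 (P1/RW1/US1/PS0)
  ✓ 0x485A7  — 2 lookups
#3 VA=0x3001E71 (w,user):
  lvl0: tbl 0x36, slot 24 ⇒ 0x4C007 (P1/RW1/US1/PS0)
  lvl1: tbl 0x4C, slot 1 ⇒ 0x50007 (P1/RW1/US1/PS0)
  ✓ 0x50E71  — 2 lookups
#4 VA=0x22073BE (w,user):
  lvl0: tbl 0x36, slot 17 ⇒ 0x52007 (P1/RW1/US1/PS0)
  lvl1: tbl 0x52, slot 7 ⇒ 0x53003 (P1/RW1/US0/PS0)
  ⇒ fault: PROTECTION_VIOLATION  — 2 lookups

Access #2 PA: 0x485A7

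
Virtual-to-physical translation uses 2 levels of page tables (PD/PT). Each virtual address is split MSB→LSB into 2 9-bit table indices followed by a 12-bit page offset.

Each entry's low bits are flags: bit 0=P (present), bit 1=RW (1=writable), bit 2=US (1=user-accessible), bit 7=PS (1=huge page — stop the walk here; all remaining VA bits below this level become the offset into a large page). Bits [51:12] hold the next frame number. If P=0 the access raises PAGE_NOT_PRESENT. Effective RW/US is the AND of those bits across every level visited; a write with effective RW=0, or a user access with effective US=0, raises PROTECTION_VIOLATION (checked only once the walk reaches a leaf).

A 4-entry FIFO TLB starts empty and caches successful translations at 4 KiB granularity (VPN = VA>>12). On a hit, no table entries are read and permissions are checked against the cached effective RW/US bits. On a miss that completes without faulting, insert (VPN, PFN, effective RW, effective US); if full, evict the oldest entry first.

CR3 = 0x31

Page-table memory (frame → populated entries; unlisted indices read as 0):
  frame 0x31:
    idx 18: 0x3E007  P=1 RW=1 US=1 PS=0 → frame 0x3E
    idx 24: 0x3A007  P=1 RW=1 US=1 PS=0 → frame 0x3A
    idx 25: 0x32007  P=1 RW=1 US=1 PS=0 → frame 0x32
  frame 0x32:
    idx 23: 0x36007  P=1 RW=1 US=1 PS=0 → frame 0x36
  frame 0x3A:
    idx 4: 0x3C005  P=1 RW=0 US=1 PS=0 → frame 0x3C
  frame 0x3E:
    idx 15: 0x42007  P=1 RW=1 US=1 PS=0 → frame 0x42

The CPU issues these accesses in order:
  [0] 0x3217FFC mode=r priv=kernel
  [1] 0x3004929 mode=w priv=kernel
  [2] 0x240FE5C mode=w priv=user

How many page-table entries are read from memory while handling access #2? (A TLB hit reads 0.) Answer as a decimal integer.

Trace:
#0 VA=0x3217FFC (r,kernel):
  L0 @0x31[25] → 0x32007  P=1,RW=1,US=1,PS=0
  L1 @0x32[23] → 0x36007  P=1,RW=1,US=1,PS=0
  ✓ 0x36FFC  — 2 lookups
#1 VA=0x3004929 (w,kernel):
  L0 @0x31[24] → 0x3A007  P=1,RW=1,US=1,PS=0
  L1 @0x3A[4] → 0x3C005  P=1,RW=0,US=1,PS=0
  ⇒ fault: PROTECTION_VIOLATION  — 2 lookups
#2 VA=0x240FE5C (w,user):
  L0 @0x31[18] → 0x3E007  P=1,RW=1,US=1,PS=0
  L1 @0x3E[15] → 0x42007  P=1,RW=1,US=1,PS=0
  ✓ 0x42E5C  — 2 lookups

Entries read for #2: 2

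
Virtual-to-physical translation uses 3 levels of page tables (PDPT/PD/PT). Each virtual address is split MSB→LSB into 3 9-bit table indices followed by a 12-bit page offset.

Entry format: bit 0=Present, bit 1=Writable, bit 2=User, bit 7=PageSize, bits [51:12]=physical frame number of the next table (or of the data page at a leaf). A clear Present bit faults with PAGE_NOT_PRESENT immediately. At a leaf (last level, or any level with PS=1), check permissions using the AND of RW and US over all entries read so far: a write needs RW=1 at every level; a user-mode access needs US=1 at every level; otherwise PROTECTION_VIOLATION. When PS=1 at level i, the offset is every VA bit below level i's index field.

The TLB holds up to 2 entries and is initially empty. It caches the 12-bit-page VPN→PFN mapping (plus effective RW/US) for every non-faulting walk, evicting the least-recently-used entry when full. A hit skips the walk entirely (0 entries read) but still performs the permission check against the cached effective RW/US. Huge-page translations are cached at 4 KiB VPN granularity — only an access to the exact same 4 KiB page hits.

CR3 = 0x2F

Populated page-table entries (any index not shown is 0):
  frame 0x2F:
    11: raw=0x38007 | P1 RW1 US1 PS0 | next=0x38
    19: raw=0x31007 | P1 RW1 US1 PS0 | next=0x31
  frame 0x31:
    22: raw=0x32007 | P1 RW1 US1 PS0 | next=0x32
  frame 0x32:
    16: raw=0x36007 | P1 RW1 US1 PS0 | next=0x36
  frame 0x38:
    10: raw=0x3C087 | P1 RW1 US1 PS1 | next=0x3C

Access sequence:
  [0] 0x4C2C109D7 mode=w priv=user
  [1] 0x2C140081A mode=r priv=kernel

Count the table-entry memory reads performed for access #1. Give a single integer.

Trace:
#0 VA=0x4C2C109D7 (w,user):
  L0 @0x2F[19] → 0x31007  P=1,RW=1,US=1,PS=0
  L1 @0x31[22] → 0x32007  P=1,RW=1,US=1,PS=0
  L2 @0x32[16] → 0x36007  P=1,RW=1,US=1,PS=0
  → PA=0x369D7  (3 entries read)
#1 VA=0x2C140081A (r,kernel):
  L0 @0x2F[11] → 0x38007  P=1,RW=1,US=1,PS=0
  L1 @0x38[10] → 0x3C087  P=1,RW=1,US=1,PS=1
  → PA=0x3C81A (huge @L1)  (2 entries read)

Entries read for #1: 2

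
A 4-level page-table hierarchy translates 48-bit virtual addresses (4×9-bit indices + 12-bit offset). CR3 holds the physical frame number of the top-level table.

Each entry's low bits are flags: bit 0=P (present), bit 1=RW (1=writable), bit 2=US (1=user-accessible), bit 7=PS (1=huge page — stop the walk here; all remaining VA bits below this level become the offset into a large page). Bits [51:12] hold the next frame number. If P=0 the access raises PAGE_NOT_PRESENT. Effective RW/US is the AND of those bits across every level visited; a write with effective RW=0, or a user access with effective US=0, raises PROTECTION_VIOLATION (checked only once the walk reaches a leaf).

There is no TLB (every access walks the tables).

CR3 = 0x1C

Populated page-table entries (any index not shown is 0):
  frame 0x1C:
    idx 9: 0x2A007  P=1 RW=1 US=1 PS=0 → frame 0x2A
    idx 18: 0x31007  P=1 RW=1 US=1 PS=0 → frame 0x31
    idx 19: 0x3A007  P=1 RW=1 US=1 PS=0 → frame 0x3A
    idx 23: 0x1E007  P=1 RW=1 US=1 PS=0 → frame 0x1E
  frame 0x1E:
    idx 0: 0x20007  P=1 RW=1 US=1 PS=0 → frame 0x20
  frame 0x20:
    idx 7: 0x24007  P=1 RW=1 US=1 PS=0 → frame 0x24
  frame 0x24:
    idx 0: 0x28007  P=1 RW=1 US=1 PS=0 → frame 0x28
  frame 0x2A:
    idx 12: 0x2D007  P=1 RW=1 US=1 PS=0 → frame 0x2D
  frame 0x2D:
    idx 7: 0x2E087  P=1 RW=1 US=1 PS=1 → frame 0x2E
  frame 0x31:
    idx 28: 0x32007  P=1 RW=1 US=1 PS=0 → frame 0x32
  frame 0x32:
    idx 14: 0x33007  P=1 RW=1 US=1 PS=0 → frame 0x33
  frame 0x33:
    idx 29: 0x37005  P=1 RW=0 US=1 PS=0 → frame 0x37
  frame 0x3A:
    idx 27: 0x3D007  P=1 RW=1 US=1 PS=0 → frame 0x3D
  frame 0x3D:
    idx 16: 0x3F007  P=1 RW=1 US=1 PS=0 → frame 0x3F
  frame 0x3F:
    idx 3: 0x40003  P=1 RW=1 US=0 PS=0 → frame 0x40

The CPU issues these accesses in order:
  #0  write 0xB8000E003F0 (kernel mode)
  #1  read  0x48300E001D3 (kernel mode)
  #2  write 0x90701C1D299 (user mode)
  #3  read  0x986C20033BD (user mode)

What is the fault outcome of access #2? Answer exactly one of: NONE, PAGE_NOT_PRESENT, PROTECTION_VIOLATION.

Per-access translation:
#0 VA=0xB8000E003F0 (w,kernel):
  L0: frame=0x1C idx=23 entry=0x1E007 [P=1 RW=1 US=1 PS=0]
  L1: frame=0x1E idx=0 entry=0x20007 [P=1 RW=1 US=1 PS=0]
  L2: frame=0x20 idx=7 entry=0x24007 [P=1 RW=1 US=1 PS=0]
  L3: frame=0x24 idx=0 entry=0x28007 [P=1 RW=1 US=1 PS=0]
  → PA=0x283F0  (4 entries read)
#1 VA=0x48300E001D3 (r,kernel):
  L0: frame=0x1C idx=9 entry=0x2A007 [P=1 RW=1 US=1 PS=0]
  L1: frame=0x2A idx=12 entry=0x2D007 [P=1 RW=1 US=1 PS=0]
  L2: frame=0x2D idx=7 entry=0x2E087 [P=1 RW=1 US=1 PS=1]
  → PA=0x2E1D3 (huge @L2)  (3 entries read)
#2 VA=0x90701C1D299 (w,user):
  L0: frame=0x1C idx=18 entry=0x31007 [P=1 RW=1 US=1 PS=0]
  L1: frame=0x31 idx=28 entry=0x32007 [P=1 RW=1 US=1 PS=0]
  L2: frame=0x32 idx=14 entry=0x33007 [P=1 RW=1 US=1 PS=0]
  L3: frame=0x33 idx=29 entry=0x37005 [P=1 RW=0 US=1 PS=0]
  → PROTECTION_VIOLATION  (4 entries read)
#3 VA=0x986C20033BD (r,user):
  L0: frame=0x1C idx=19 entry=0x3A007 [P=1 RW=1 US=1 PS=0]
  L1: frame=0x3A idx=27 entry=0x3D007 [P=1 RW=1 US=1 PS=0]
  L2: frame=0x3D idx=16 entry=0x3F007 [P=1 RW=1 US=1 PS=0]
  L3: frame=0x3F idx=3 entry=0x40003 [P=1 RW=1 US=0 PS=0]
  → PROTECTION_VIOLATION  (4 entries read)

Access #2 fault: PROTECTION_VIOLATION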